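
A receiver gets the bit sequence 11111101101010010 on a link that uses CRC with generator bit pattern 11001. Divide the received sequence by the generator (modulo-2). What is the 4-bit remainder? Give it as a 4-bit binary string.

1000

Modulo-2 division of 11111101101010010 by 11001:
  pos 0: 11111 XOR 11001 = 00110
  pos 2: 11010 XOR 11001 = 00011
  pos 5: 11110 XOR 11001 = 00111
  pos 7: 11110 XOR 11001 = 00111
  pos 9: 11110 XOR 11001 = 00111
  pos 11: 11101 XOR 11001 = 00100
Remainder = 1000 (nonzero — an error is detected).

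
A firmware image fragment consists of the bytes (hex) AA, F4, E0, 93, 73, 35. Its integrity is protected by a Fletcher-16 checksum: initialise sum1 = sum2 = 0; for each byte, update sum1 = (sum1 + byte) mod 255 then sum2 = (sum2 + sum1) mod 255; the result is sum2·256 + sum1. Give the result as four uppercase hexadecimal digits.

Running sums (mod 255):
  after byte 0 (AA): sum1=170, sum2=170
  after byte 1 (F4): sum1=159, sum2=74
  after byte 2 (E0): sum1=128, sum2=202
  after byte 3 (93): sum1=20, sum2=222
  after byte 4 (73): sum1=135, sum2=102
  after byte 5 (35): sum1=188, sum2=35
Checksum = sum2·256 + sum1 = 35·256 + 188 = 9148 = 0x23BC.

23BC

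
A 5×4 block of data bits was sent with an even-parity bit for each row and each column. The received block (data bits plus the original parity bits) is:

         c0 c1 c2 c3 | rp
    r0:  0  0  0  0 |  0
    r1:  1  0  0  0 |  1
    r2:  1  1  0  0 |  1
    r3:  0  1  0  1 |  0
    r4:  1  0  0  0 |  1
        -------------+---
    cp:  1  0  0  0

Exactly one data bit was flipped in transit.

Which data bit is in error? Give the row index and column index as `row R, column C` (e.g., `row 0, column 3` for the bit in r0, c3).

Recompute each row's even parity and compare to rp:
  r0: data parity 0, sent rp 0 → ok
  r1: data parity 1, sent rp 1 → ok
  r2: data parity 0, sent rp 1 → mismatch
  r3: data parity 0, sent rp 0 → ok
  r4: data parity 1, sent rp 1 → ok
Recompute each column's even parity and compare to cp:
  c0: data parity 1, sent cp 1 → ok
  c1: data parity 0, sent cp 0 → ok
  c2: data parity 0, sent cp 0 → ok
  c3: data parity 1, sent cp 0 → mismatch
Exactly one row (r2) and one column (c3) fail → the flipped bit is at their intersection.

row 2, column 3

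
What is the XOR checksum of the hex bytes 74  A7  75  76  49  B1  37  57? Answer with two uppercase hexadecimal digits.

48

XOR the bytes together:
  start with 0x74
  0x74 ⊕ 0xA7 = 0xD3
  0xD3 ⊕ 0x75 = 0xA6
  0xA6 ⊕ 0x76 = 0xD0
  0xD0 ⊕ 0x49 = 0x99
  0x99 ⊕ 0xB1 = 0x28
  0x28 ⊕ 0x37 = 0x1F
  0x1F ⊕ 0x57 = 0x48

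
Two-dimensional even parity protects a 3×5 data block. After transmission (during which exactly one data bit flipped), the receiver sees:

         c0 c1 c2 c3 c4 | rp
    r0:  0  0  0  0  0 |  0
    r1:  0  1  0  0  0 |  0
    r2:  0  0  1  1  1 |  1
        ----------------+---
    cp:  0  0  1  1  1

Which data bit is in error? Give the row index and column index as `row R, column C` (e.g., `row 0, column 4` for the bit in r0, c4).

Recompute each row's even parity and compare to rp:
  r0: data parity 0, sent rp 0 → ok
  r1: data parity 1, sent rp 0 → mismatch
  r2: data parity 1, sent rp 1 → ok
Recompute each column's even parity and compare to cp:
  c0: data parity 0, sent cp 0 → ok
  c1: data parity 1, sent cp 0 → mismatch
  c2: data parity 1, sent cp 1 → ok
  c3: data parity 1, sent cp 1 → ok
  c4: data parity 1, sent cp 1 → ok
Exactly one row (r1) and one column (c1) fail → the flipped bit is at their intersection.

row 1, column 1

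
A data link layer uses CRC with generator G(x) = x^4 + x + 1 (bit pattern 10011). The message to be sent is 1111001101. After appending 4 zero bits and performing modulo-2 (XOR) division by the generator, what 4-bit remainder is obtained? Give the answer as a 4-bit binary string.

Append 4 zeros: 11110011010000. Divide by 10011 (XOR where the leading bit is 1):
  pos 0: 11110 XOR 10011 = 01101
  pos 1: 11010 XOR 10011 = 01001
  pos 2: 10011 XOR 10011 = 00000
  pos 7: 10100 XOR 10011 = 00111
  pos 9: 11100 XOR 10011 = 01111
Remainder (last 4 bits) = 1111. This is the CRC / FCS.

1111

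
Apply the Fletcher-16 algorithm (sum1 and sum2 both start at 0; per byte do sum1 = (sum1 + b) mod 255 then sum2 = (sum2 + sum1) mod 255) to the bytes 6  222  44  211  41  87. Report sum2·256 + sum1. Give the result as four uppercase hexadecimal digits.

Running sums (mod 255):
  after byte 0 (6): sum1=6, sum2=6
  after byte 1 (222): sum1=228, sum2=234
  after byte 2 (44): sum1=17, sum2=251
  after byte 3 (211): sum1=228, sum2=224
  after byte 4 (41): sum1=14, sum2=238
  after byte 5 (87): sum1=101, sum2=84
Checksum = sum2·256 + sum1 = 84·256 + 101 = 21605 = 0x5465.

5465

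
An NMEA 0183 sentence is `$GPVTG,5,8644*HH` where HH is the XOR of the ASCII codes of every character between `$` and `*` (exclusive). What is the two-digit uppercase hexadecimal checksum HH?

XOR the ASCII codes of the payload characters:
  'G' = 0x47 → acc = 0x47
  'P' = 0x50 → acc = 0x17
  'V' = 0x56 → acc = 0x41
  'T' = 0x54 → acc = 0x15
  'G' = 0x47 → acc = 0x52
  ',' = 0x2C → acc = 0x7E
  '5' = 0x35 → acc = 0x4B
  ',' = 0x2C → acc = 0x67
  '8' = 0x38 → acc = 0x5F
  '6' = 0x36 → acc = 0x69
  '4' = 0x34 → acc = 0x5D
  '4' = 0x34 → acc = 0x69
Checksum = 0x69.

69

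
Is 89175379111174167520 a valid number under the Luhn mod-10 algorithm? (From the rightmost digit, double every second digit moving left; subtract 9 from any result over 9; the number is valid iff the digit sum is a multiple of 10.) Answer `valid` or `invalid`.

valid

From the right, keep odd positions and double even positions (subtract 9 from any doubled value over 9):
  doubled (positions 2,4,...): 4 5 2 5 2 2 5 1 2 7 → sum 35
  kept (positions 1,3,...): 0 5 6 4 1 1 9 3 7 9 → sum 45
Total = 80.
80 mod 10 = 0, so the number is valid.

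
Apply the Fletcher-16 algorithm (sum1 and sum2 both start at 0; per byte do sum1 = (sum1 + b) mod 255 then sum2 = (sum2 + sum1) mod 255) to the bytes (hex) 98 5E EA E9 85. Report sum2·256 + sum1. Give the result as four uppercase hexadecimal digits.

8E51

Running sums (mod 255):
  after byte 0 (98): sum1=152, sum2=152
  after byte 1 (5E): sum1=246, sum2=143
  after byte 2 (EA): sum1=225, sum2=113
  after byte 3 (E9): sum1=203, sum2=61
  after byte 4 (85): sum1=81, sum2=142
Checksum = sum2·256 + sum1 = 142·256 + 81 = 36433 = 0x8E51.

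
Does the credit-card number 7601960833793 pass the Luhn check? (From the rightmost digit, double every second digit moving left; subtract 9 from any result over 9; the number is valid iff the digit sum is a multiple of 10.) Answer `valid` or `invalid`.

From the right, keep odd positions and double even positions (subtract 9 from any doubled value over 9):
  doubled (positions 2,4,...): 9 6 7 3 2 3 → sum 30
  kept (positions 1,3,...): 3 7 3 0 9 0 7 → sum 29
Total = 59.
59 mod 10 = 9, so the number is invalid.

invalid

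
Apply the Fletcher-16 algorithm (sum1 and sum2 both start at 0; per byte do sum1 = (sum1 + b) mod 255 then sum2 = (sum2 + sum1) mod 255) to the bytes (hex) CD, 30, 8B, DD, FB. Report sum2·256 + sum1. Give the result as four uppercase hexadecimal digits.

Running sums (mod 255):
  after byte 0 (CD): sum1=205, sum2=205
  after byte 1 (30): sum1=253, sum2=203
  after byte 2 (8B): sum1=137, sum2=85
  after byte 3 (DD): sum1=103, sum2=188
  after byte 4 (FB): sum1=99, sum2=32
Checksum = sum2·256 + sum1 = 32·256 + 99 = 8291 = 0x2063.

2063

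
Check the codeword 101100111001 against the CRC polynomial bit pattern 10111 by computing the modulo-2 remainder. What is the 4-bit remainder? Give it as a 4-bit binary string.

Modulo-2 division of 101100111001 by 10111:
  pos 0: 10110 XOR 10111 = 00001
  pos 4: 10111 XOR 10111 = 00000
Remainder = 0001 (nonzero — an error is detected).

0001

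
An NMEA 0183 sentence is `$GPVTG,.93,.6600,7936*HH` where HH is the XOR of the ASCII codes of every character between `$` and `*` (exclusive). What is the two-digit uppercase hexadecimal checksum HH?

XOR the ASCII codes of the payload characters:
  'G' = 0x47 → acc = 0x47
  'P' = 0x50 → acc = 0x17
  'V' = 0x56 → acc = 0x41
  'T' = 0x54 → acc = 0x15
  'G' = 0x47 → acc = 0x52
  ',' = 0x2C → acc = 0x7E
  '.' = 0x2E → acc = 0x50
  '9' = 0x39 → acc = 0x69
  '3' = 0x33 → acc = 0x5A
  ',' = 0x2C → acc = 0x76
  '.' = 0x2E → acc = 0x58
  '6' = 0x36 → acc = 0x6E
  '6' = 0x36 → acc = 0x58
  '0' = 0x30 → acc = 0x68
  '0' = 0x30 → acc = 0x58
  ',' = 0x2C → acc = 0x74
  '7' = 0x37 → acc = 0x43
  '9' = 0x39 → acc = 0x7A
  '3' = 0x33 → acc = 0x49
  '6' = 0x36 → acc = 0x7F
Checksum = 0x7F.

7F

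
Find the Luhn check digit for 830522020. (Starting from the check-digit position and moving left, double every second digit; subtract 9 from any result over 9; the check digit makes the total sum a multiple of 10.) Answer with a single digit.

7

Partial digits right→left: 0 2 0 2 2 5 0 3 8
Double every second digit counting from the check-digit position (so the 1st, 3rd, 5th, ... of the partial from the right).
  doubled (with −9 where >9): 0 0 4 0 7 → sum 11
  kept as-is: 2 2 5 3 → sum 12
Total = 11 + 12 = 23.
Check digit = (10 − (23 mod 10)) mod 10 = 7.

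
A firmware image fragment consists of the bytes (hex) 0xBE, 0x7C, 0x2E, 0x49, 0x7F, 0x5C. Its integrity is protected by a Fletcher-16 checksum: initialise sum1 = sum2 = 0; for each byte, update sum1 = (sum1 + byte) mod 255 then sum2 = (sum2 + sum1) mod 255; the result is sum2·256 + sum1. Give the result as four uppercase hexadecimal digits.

Running sums (mod 255):
  after byte 0 (0xBE): sum1=190, sum2=190
  after byte 1 (0x7C): sum1=59, sum2=249
  after byte 2 (0x2E): sum1=105, sum2=99
  after byte 3 (0x49): sum1=178, sum2=22
  after byte 4 (0x7F): sum1=50, sum2=72
  after byte 5 (0x5C): sum1=142, sum2=214
Checksum = sum2·256 + sum1 = 214·256 + 142 = 54926 = 0xD68E.

D68E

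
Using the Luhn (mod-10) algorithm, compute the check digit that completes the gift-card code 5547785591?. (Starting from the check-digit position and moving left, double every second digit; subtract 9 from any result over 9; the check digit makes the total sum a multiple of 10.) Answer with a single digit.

Partial digits right→left: 1 9 5 5 8 7 7 4 5 5
Double every second digit counting from the check-digit position (so the 1st, 3rd, 5th, ... of the partial from the right).
  doubled (with −9 where >9): 2 1 7 5 1 → sum 16
  kept as-is: 9 5 7 4 5 → sum 30
Total = 16 + 30 = 46.
Check digit = (10 − (46 mod 10)) mod 10 = 4.

4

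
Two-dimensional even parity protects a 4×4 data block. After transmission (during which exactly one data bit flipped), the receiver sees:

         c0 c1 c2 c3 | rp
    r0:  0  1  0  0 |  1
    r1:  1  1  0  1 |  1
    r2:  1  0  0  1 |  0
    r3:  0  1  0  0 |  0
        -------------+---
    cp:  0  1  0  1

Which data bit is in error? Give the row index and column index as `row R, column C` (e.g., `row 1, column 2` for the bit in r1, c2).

Recompute each row's even parity and compare to rp:
  r0: data parity 1, sent rp 1 → ok
  r1: data parity 1, sent rp 1 → ok
  r2: data parity 0, sent rp 0 → ok
  r3: data parity 1, sent rp 0 → mismatch
Recompute each column's even parity and compare to cp:
  c0: data parity 0, sent cp 0 → ok
  c1: data parity 1, sent cp 1 → ok
  c2: data parity 0, sent cp 0 → ok
  c3: data parity 0, sent cp 1 → mismatch
Exactly one row (r3) and one column (c3) fail → the flipped bit is at their intersection.

row 3, column 3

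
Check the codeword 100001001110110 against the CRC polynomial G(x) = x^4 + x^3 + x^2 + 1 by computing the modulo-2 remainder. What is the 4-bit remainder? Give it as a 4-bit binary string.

Modulo-2 division of 100001001110110 by 11101:
  pos 0: 10000 XOR 11101 = 01101
  pos 1: 11011 XOR 11101 = 00110
  pos 3: 11000 XOR 11101 = 00101
  pos 5: 10111 XOR 11101 = 01010
  pos 6: 10101 XOR 11101 = 01000
  pos 7: 10000 XOR 11101 = 01101
  pos 8: 11011 XOR 11101 = 00110
  pos 10: 11010 XOR 11101 = 00111
Remainder = 0111 (nonzero — an error is detected).

0111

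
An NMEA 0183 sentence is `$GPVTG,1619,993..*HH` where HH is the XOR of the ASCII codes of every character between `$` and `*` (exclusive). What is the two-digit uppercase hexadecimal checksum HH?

XOR the ASCII codes of the payload characters:
  'G' = 0x47 → acc = 0x47
  'P' = 0x50 → acc = 0x17
  'V' = 0x56 → acc = 0x41
  'T' = 0x54 → acc = 0x15
  'G' = 0x47 → acc = 0x52
  ',' = 0x2C → acc = 0x7E
  '1' = 0x31 → acc = 0x4F
  '6' = 0x36 → acc = 0x79
  '1' = 0x31 → acc = 0x48
  '9' = 0x39 → acc = 0x71
  ',' = 0x2C → acc = 0x5D
  '9' = 0x39 → acc = 0x64
  '9' = 0x39 → acc = 0x5D
  '3' = 0x33 → acc = 0x6E
  '.' = 0x2E → acc = 0x40
  '.' = 0x2E → acc = 0x6E
Checksum = 0x6E.

6E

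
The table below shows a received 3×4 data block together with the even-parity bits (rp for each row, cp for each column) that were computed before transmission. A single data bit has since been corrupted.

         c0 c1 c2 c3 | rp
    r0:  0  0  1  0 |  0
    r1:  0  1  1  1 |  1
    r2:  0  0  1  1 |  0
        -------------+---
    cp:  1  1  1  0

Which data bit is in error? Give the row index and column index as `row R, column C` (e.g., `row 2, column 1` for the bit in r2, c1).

Recompute each row's even parity and compare to rp:
  r0: data parity 1, sent rp 0 → mismatch
  r1: data parity 1, sent rp 1 → ok
  r2: data parity 0, sent rp 0 → ok
Recompute each column's even parity and compare to cp:
  c0: data parity 0, sent cp 1 → mismatch
  c1: data parity 1, sent cp 1 → ok
  c2: data parity 1, sent cp 1 → ok
  c3: data parity 0, sent cp 0 → ok
Exactly one row (r0) and one column (c0) fail → the flipped bit is at their intersection.

row 0, column 0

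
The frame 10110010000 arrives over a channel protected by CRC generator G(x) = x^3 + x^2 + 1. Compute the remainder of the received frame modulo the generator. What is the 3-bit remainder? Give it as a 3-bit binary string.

Modulo-2 division of 10110010000 by 1101:
  pos 0: 1011 XOR 1101 = 0110
  pos 1: 1100 XOR 1101 = 0001
  pos 4: 1010 XOR 1101 = 0111
  pos 5: 1110 XOR 1101 = 0011
  pos 7: 1100 XOR 1101 = 0001
Remainder = 001 (nonzero — an error is detected).

001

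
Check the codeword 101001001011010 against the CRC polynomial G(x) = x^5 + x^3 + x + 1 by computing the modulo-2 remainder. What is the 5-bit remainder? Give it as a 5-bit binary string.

11111

Modulo-2 division of 101001001011010 by 101011:
  pos 0: 101001 XOR 101011 = 000010
  pos 4: 100010 XOR 101011 = 001001
  pos 6: 100111 XOR 101011 = 001100
  pos 8: 110001 XOR 101011 = 011010
  pos 9: 110100 XOR 101011 = 011111
Remainder = 11111 (nonzero — an error is detected).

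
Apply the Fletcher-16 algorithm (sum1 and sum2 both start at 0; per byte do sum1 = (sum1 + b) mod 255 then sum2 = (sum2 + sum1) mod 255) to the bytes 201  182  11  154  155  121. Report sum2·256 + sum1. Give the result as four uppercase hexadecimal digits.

Running sums (mod 255):
  after byte 0 (201): sum1=201, sum2=201
  after byte 1 (182): sum1=128, sum2=74
  after byte 2 (11): sum1=139, sum2=213
  after byte 3 (154): sum1=38, sum2=251
  after byte 4 (155): sum1=193, sum2=189
  after byte 5 (121): sum1=59, sum2=248
Checksum = sum2·256 + sum1 = 248·256 + 59 = 63547 = 0xF83B.

F83B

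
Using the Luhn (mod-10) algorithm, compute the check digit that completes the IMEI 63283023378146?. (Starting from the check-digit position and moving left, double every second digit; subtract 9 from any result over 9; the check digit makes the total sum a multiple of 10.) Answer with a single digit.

Partial digits right→left: 6 4 1 8 7 3 3 2 0 3 8 2 3 6
Double every second digit counting from the check-digit position (so the 1st, 3rd, 5th, ... of the partial from the right).
  doubled (with −9 where >9): 3 2 5 6 0 7 6 → sum 29
  kept as-is: 4 8 3 2 3 2 6 → sum 28
Total = 29 + 28 = 57.
Check digit = (10 − (57 mod 10)) mod 10 = 3.

3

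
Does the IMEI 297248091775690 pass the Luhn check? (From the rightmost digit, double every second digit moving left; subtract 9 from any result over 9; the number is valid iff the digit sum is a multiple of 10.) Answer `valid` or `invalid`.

invalid

From the right, keep odd positions and double even positions (subtract 9 from any doubled value over 9):
  doubled (positions 2,4,...): 9 1 5 9 7 4 9 → sum 44
  kept (positions 1,3,...): 0 6 7 1 0 4 7 2 → sum 27
Total = 71.
71 mod 10 = 1, so the number is invalid.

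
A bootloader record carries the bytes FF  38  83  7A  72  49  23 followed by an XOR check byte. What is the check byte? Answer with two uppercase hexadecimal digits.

XOR the bytes together:
  start with 0xFF
  0xFF ⊕ 0x38 = 0xC7
  0xC7 ⊕ 0x83 = 0x44
  0x44 ⊕ 0x7A = 0x3E
  0x3E ⊕ 0x72 = 0x4C
  0x4C ⊕ 0x49 = 0x05
  0x05 ⊕ 0x23 = 0x26

26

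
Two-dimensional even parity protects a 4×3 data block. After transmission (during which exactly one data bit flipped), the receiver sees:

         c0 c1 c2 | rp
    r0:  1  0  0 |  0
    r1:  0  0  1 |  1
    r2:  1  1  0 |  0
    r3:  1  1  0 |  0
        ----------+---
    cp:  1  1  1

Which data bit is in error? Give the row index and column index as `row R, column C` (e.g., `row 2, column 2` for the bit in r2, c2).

row 0, column 1

Recompute each row's even parity and compare to rp:
  r0: data parity 1, sent rp 0 → mismatch
  r1: data parity 1, sent rp 1 → ok
  r2: data parity 0, sent rp 0 → ok
  r3: data parity 0, sent rp 0 → ok
Recompute each column's even parity and compare to cp:
  c0: data parity 1, sent cp 1 → ok
  c1: data parity 0, sent cp 1 → mismatch
  c2: data parity 1, sent cp 1 → ok
Exactly one row (r0) and one column (c1) fail → the flipped bit is at their intersection.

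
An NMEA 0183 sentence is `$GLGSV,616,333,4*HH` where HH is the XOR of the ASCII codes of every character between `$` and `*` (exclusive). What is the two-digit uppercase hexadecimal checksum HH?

XOR the ASCII codes of the payload characters:
  'G' = 0x47 → acc = 0x47
  'L' = 0x4C → acc = 0x0B
  'G' = 0x47 → acc = 0x4C
  'S' = 0x53 → acc = 0x1F
  'V' = 0x56 → acc = 0x49
  ',' = 0x2C → acc = 0x65
  '6' = 0x36 → acc = 0x53
  '1' = 0x31 → acc = 0x62
  '6' = 0x36 → acc = 0x54
  ',' = 0x2C → acc = 0x78
  '3' = 0x33 → acc = 0x4B
  '3' = 0x33 → acc = 0x78
  '3' = 0x33 → acc = 0x4B
  ',' = 0x2C → acc = 0x67
  '4' = 0x34 → acc = 0x53
Checksum = 0x53.

53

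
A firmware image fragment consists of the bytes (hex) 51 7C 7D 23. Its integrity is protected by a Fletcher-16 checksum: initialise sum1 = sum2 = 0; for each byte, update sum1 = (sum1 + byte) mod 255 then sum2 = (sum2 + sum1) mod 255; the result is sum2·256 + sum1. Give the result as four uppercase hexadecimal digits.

Running sums (mod 255):
  after byte 0 (51): sum1=81, sum2=81
  after byte 1 (7C): sum1=205, sum2=31
  after byte 2 (7D): sum1=75, sum2=106
  after byte 3 (23): sum1=110, sum2=216
Checksum = sum2·256 + sum1 = 216·256 + 110 = 55406 = 0xD86E.

D86E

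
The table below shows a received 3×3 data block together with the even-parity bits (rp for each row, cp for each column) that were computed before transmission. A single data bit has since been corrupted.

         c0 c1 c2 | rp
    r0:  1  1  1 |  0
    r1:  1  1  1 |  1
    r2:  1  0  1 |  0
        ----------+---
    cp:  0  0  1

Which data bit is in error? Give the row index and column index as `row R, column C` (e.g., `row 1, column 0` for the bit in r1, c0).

row 0, column 0

Recompute each row's even parity and compare to rp:
  r0: data parity 1, sent rp 0 → mismatch
  r1: data parity 1, sent rp 1 → ok
  r2: data parity 0, sent rp 0 → ok
Recompute each column's even parity and compare to cp:
  c0: data parity 1, sent cp 0 → mismatch
  c1: data parity 0, sent cp 0 → ok
  c2: data parity 1, sent cp 1 → ok
Exactly one row (r0) and one column (c0) fail → the flipped bit is at their intersection.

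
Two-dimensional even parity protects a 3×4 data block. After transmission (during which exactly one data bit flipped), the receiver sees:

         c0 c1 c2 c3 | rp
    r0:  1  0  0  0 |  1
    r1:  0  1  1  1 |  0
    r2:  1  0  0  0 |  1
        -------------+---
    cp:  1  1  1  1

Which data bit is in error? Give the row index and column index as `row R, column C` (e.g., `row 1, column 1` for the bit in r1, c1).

row 1, column 0

Recompute each row's even parity and compare to rp:
  r0: data parity 1, sent rp 1 → ok
  r1: data parity 1, sent rp 0 → mismatch
  r2: data parity 1, sent rp 1 → ok
Recompute each column's even parity and compare to cp:
  c0: data parity 0, sent cp 1 → mismatch
  c1: data parity 1, sent cp 1 → ok
  c2: data parity 1, sent cp 1 → ok
  c3: data parity 1, sent cp 1 → ok
Exactly one row (r1) and one column (c0) fail → the flipped bit is at their intersection.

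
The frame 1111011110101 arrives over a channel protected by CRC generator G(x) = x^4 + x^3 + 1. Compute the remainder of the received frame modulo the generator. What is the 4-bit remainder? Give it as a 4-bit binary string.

Modulo-2 division of 1111011110101 by 11001:
  pos 0: 11110 XOR 11001 = 00111
  pos 2: 11111 XOR 11001 = 00110
  pos 4: 11011 XOR 11001 = 00010
  pos 7: 10010 XOR 11001 = 01011
  pos 8: 10111 XOR 11001 = 01110
Remainder = 1110 (nonzero — an error is detected).

1110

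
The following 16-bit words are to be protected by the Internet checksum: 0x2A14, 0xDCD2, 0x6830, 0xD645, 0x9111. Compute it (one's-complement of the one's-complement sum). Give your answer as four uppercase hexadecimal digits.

2991

One's-complement addition (fold any carry out of bit 15 back into bit 0):
  0x2A14 + 0xDCD2 = 0x106E6 → wrap carry → 0x06E7
  0x06E7 + 0x6830 = 0x06F17
  0x6F17 + 0xD645 = 0x1455C → wrap carry → 0x455D
  0x455D + 0x9111 = 0x0D66E
One's-complement sum = 0xD66E.
Checksum = ~0xD66E & 0xFFFF = 0x2991.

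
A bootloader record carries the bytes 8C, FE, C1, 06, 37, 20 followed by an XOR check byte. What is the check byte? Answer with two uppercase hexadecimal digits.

XOR the bytes together:
  start with 0x8C
  0x8C ⊕ 0xFE = 0x72
  0x72 ⊕ 0xC1 = 0xB3
  0xB3 ⊕ 0x06 = 0xB5
  0xB5 ⊕ 0x37 = 0x82
  0x82 ⊕ 0x20 = 0xA2

A2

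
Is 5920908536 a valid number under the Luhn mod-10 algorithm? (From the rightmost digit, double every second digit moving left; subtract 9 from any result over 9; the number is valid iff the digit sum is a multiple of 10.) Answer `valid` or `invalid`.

From the right, keep odd positions and double even positions (subtract 9 from any doubled value over 9):
  doubled (positions 2,4,...): 6 7 9 4 1 → sum 27
  kept (positions 1,3,...): 6 5 0 0 9 → sum 20
Total = 47.
47 mod 10 = 7, so the number is invalid.

invalid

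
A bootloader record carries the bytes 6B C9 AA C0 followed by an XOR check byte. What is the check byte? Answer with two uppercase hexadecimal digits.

C8

XOR the bytes together:
  start with 0x6B
  0x6B ⊕ 0xC9 = 0xA2
  0xA2 ⊕ 0xAA = 0x08
  0x08 ⊕ 0xC0 = 0xC8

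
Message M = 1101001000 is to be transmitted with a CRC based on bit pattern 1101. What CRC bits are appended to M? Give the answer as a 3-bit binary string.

Append 3 zeros: 1101001000000. Divide by 1101 (XOR where the leading bit is 1):
  pos 0: 1101 XOR 1101 = 0000
  pos 6: 1000 XOR 1101 = 0101
  pos 7: 1010 XOR 1101 = 0111
  pos 8: 1110 XOR 1101 = 0011
Remainder (last 3 bits) = 110. This is the CRC / FCS.

110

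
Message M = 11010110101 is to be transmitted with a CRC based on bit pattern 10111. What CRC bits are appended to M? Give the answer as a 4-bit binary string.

0111

Append 4 zeros: 110101101010000. Divide by 10111 (XOR where the leading bit is 1):
  pos 0: 11010 XOR 10111 = 01101
  pos 1: 11011 XOR 10111 = 01100
  pos 2: 11001 XOR 10111 = 01110
  pos 3: 11100 XOR 10111 = 01011
  pos 4: 10111 XOR 10111 = 00000
  pos 10: 10000 XOR 10111 = 00111
Remainder (last 4 bits) = 0111. This is the CRC / FCS.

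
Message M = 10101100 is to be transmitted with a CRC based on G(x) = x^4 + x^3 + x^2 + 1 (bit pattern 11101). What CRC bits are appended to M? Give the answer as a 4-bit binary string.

Append 4 zeros: 101011000000. Divide by 11101 (XOR where the leading bit is 1):
  pos 0: 10101 XOR 11101 = 01000
  pos 1: 10001 XOR 11101 = 01100
  pos 2: 11000 XOR 11101 = 00101
  pos 4: 10100 XOR 11101 = 01001
  pos 5: 10010 XOR 11101 = 01111
  pos 6: 11110 XOR 11101 = 00011
Remainder (last 4 bits) = 0110. This is the CRC / FCS.

0110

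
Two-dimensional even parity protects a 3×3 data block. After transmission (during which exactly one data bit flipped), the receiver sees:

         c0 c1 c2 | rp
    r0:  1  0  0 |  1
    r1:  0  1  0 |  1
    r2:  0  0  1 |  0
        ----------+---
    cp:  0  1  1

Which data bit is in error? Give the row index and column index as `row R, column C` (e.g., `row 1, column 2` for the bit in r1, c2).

row 2, column 0

Recompute each row's even parity and compare to rp:
  r0: data parity 1, sent rp 1 → ok
  r1: data parity 1, sent rp 1 → ok
  r2: data parity 1, sent rp 0 → mismatch
Recompute each column's even parity and compare to cp:
  c0: data parity 1, sent cp 0 → mismatch
  c1: data parity 1, sent cp 1 → ok
  c2: data parity 1, sent cp 1 → ok
Exactly one row (r2) and one column (c0) fail → the flipped bit is at their intersection.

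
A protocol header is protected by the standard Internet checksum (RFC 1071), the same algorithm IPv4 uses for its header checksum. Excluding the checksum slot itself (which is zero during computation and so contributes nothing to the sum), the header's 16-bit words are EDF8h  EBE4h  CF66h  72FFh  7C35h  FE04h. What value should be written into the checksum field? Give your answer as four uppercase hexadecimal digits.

One's-complement addition (fold any carry out of bit 15 back into bit 0):
  0xEDF8 + 0xEBE4 = 0x1D9DC → wrap carry → 0xD9DD
  0xD9DD + 0xCF66 = 0x1A943 → wrap carry → 0xA944
  0xA944 + 0x72FF = 0x11C43 → wrap carry → 0x1C44
  0x1C44 + 0x7C35 = 0x09879
  0x9879 + 0xFE04 = 0x1967D → wrap carry → 0x967E
One's-complement sum = 0x967E.
Checksum = ~0x967E & 0xFFFF = 0x6981.

6981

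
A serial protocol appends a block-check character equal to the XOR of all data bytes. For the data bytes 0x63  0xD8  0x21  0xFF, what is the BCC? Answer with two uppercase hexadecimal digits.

XOR the bytes together:
  start with 0x63
  0x63 ⊕ 0xD8 = 0xBB
  0xBB ⊕ 0x21 = 0x9A
  0x9A ⊕ 0xFF = 0x65

65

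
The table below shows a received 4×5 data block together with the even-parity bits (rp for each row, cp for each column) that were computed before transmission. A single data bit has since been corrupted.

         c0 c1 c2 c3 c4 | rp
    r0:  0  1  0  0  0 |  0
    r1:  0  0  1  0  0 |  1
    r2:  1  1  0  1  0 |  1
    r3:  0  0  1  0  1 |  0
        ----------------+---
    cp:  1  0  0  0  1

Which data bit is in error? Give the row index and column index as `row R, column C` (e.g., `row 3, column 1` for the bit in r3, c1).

Recompute each row's even parity and compare to rp:
  r0: data parity 1, sent rp 0 → mismatch
  r1: data parity 1, sent rp 1 → ok
  r2: data parity 1, sent rp 1 → ok
  r3: data parity 0, sent rp 0 → ok
Recompute each column's even parity and compare to cp:
  c0: data parity 1, sent cp 1 → ok
  c1: data parity 0, sent cp 0 → ok
  c2: data parity 0, sent cp 0 → ok
  c3: data parity 1, sent cp 0 → mismatch
  c4: data parity 1, sent cp 1 → ok
Exactly one row (r0) and one column (c3) fail → the flipped bit is at their intersection.

row 0, column 3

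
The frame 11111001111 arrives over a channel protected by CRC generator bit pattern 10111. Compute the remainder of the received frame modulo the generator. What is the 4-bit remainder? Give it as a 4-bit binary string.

1011

Modulo-2 division of 11111001111 by 10111:
  pos 0: 11111 XOR 10111 = 01000
  pos 1: 10000 XOR 10111 = 00111
  pos 3: 11101 XOR 10111 = 01010
  pos 4: 10101 XOR 10111 = 00010
Remainder = 1011 (nonzero — an error is detected).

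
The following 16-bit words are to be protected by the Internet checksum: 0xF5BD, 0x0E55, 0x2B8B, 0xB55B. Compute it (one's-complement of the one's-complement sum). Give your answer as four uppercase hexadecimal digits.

One's-complement addition (fold any carry out of bit 15 back into bit 0):
  0xF5BD + 0x0E55 = 0x10412 → wrap carry → 0x0413
  0x0413 + 0x2B8B = 0x02F9E
  0x2F9E + 0xB55B = 0x0E4F9
One's-complement sum = 0xE4F9.
Checksum = ~0xE4F9 & 0xFFFF = 0x1B06.

1B06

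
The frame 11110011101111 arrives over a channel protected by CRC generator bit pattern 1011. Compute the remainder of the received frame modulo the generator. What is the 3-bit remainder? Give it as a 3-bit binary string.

000

Modulo-2 division of 11110011101111 by 1011:
  pos 0: 1111 XOR 1011 = 0100
  pos 1: 1000 XOR 1011 = 0011
  pos 3: 1101 XOR 1011 = 0110
  pos 4: 1101 XOR 1011 = 0110
  pos 5: 1101 XOR 1011 = 0110
  pos 6: 1100 XOR 1011 = 0111
  pos 7: 1111 XOR 1011 = 0100
  pos 8: 1001 XOR 1011 = 0010
  pos 10: 1011 XOR 1011 = 0000
Remainder = 000 (zero — the frame passes the CRC check).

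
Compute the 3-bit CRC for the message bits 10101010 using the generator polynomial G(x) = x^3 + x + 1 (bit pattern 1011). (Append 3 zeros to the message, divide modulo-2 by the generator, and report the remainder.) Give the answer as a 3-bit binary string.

Append 3 zeros: 10101010000. Divide by 1011 (XOR where the leading bit is 1):
  pos 0: 1010 XOR 1011 = 0001
  pos 3: 1101 XOR 1011 = 0110
  pos 4: 1100 XOR 1011 = 0111
  pos 5: 1110 XOR 1011 = 0101
  pos 6: 1010 XOR 1011 = 0001
Remainder (last 3 bits) = 010. This is the CRC / FCS.

010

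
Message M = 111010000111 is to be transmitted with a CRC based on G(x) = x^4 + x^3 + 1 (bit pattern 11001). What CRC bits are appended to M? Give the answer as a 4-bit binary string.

Append 4 zeros: 1110100001110000. Divide by 11001 (XOR where the leading bit is 1):
  pos 0: 11101 XOR 11001 = 00100
  pos 2: 10000 XOR 11001 = 01001
  pos 3: 10010 XOR 11001 = 01011
  pos 4: 10110 XOR 11001 = 01111
  pos 5: 11111 XOR 11001 = 00110
  pos 7: 11011 XOR 11001 = 00010
  pos 10: 10000 XOR 11001 = 01001
  pos 11: 10010 XOR 11001 = 01011
Remainder (last 4 bits) = 1011. This is the CRC / FCS.

1011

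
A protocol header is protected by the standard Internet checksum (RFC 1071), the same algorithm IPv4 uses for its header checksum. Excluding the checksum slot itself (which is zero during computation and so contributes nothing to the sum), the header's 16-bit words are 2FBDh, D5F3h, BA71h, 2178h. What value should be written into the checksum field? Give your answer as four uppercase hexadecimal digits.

1E65

One's-complement addition (fold any carry out of bit 15 back into bit 0):
  0x2FBD + 0xD5F3 = 0x105B0 → wrap carry → 0x05B1
  0x05B1 + 0xBA71 = 0x0C022
  0xC022 + 0x2178 = 0x0E19A
One's-complement sum = 0xE19A.
Checksum = ~0xE19A & 0xFFFF = 0x1E65.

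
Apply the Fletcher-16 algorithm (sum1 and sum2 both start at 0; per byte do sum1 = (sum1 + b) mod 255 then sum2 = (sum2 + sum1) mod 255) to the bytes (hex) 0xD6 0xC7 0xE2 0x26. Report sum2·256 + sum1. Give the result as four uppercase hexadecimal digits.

Running sums (mod 255):
  after byte 0 (0xD6): sum1=214, sum2=214
  after byte 1 (0xC7): sum1=158, sum2=117
  after byte 2 (0xE2): sum1=129, sum2=246
  after byte 3 (0x26): sum1=167, sum2=158
Checksum = sum2·256 + sum1 = 158·256 + 167 = 40615 = 0x9EA7.

9EA7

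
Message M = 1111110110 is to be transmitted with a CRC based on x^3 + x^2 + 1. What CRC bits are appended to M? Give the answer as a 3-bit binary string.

Append 3 zeros: 1111110110000. Divide by 1101 (XOR where the leading bit is 1):
  pos 0: 1111 XOR 1101 = 0010
  pos 2: 1011 XOR 1101 = 0110
  pos 3: 1100 XOR 1101 = 0001
  pos 6: 1110 XOR 1101 = 0011
  pos 8: 1100 XOR 1101 = 0001
Remainder (last 3 bits) = 010. This is the CRC / FCS.

010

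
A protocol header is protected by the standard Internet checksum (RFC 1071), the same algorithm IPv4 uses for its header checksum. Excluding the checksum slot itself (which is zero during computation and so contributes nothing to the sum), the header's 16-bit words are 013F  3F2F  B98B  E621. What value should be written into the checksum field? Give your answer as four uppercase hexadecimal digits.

1FE4

One's-complement addition (fold any carry out of bit 15 back into bit 0):
  0x013F + 0x3F2F = 0x0406E
  0x406E + 0xB98B = 0x0F9F9
  0xF9F9 + 0xE621 = 0x1E01A → wrap carry → 0xE01B
One's-complement sum = 0xE01B.
Checksum = ~0xE01B & 0xFFFF = 0x1FE4.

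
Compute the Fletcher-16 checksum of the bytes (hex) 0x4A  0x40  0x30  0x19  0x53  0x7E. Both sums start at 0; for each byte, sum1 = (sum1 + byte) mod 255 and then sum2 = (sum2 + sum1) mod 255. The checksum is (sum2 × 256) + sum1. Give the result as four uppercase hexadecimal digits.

30A5

Running sums (mod 255):
  after byte 0 (0x4A): sum1=74, sum2=74
  after byte 1 (0x40): sum1=138, sum2=212
  after byte 2 (0x30): sum1=186, sum2=143
  after byte 3 (0x19): sum1=211, sum2=99
  after byte 4 (0x53): sum1=39, sum2=138
  after byte 5 (0x7E): sum1=165, sum2=48
Checksum = sum2·256 + sum1 = 48·256 + 165 = 12453 = 0x30A5.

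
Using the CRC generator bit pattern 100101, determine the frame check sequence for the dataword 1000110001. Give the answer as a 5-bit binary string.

Append 5 zeros: 100011000100000. Divide by 100101 (XOR where the leading bit is 1):
  pos 0: 100011 XOR 100101 = 000110
  pos 3: 110000 XOR 100101 = 010101
  pos 4: 101011 XOR 100101 = 001110
  pos 6: 111000 XOR 100101 = 011101
  pos 7: 111010 XOR 100101 = 011111
  pos 8: 111110 XOR 100101 = 011011
  pos 9: 110110 XOR 100101 = 010011
Remainder (last 5 bits) = 10011. This is the CRC / FCS.

10011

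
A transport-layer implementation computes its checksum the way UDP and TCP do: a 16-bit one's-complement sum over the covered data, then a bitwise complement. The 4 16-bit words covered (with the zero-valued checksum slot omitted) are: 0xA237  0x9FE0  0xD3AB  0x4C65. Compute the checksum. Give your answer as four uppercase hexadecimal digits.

One's-complement addition (fold any carry out of bit 15 back into bit 0):
  0xA237 + 0x9FE0 = 0x14217 → wrap carry → 0x4218
  0x4218 + 0xD3AB = 0x115C3 → wrap carry → 0x15C4
  0x15C4 + 0x4C65 = 0x06229
One's-complement sum = 0x6229.
Checksum = ~0x6229 & 0xFFFF = 0x9DD6.

9DD6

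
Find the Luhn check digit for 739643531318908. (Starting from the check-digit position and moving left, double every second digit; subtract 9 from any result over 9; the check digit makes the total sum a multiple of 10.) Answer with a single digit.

1

Partial digits right→left: 8 0 9 8 1 3 1 3 5 3 4 6 9 3 7
Double every second digit counting from the check-digit position (so the 1st, 3rd, 5th, ... of the partial from the right).
  doubled (with −9 where >9): 7 9 2 2 1 8 9 5 → sum 43
  kept as-is: 0 8 3 3 3 6 3 → sum 26
Total = 43 + 26 = 69.
Check digit = (10 − (69 mod 10)) mod 10 = 1.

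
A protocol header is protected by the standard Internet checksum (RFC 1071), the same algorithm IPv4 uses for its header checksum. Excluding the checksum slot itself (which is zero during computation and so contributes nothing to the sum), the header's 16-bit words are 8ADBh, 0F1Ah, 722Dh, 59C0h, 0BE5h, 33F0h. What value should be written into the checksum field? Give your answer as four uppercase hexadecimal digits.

One's-complement addition (fold any carry out of bit 15 back into bit 0):
  0x8ADB + 0x0F1A = 0x099F5
  0x99F5 + 0x722D = 0x10C22 → wrap carry → 0x0C23
  0x0C23 + 0x59C0 = 0x065E3
  0x65E3 + 0x0BE5 = 0x071C8
  0x71C8 + 0x33F0 = 0x0A5B8
One's-complement sum = 0xA5B8.
Checksum = ~0xA5B8 & 0xFFFF = 0x5A47.

5A47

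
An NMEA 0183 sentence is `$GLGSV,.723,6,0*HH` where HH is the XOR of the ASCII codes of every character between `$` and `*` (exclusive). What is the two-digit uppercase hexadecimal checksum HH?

XOR the ASCII codes of the payload characters:
  'G' = 0x47 → acc = 0x47
  'L' = 0x4C → acc = 0x0B
  'G' = 0x47 → acc = 0x4C
  'S' = 0x53 → acc = 0x1F
  'V' = 0x56 → acc = 0x49
  ',' = 0x2C → acc = 0x65
  '.' = 0x2E → acc = 0x4B
  '7' = 0x37 → acc = 0x7C
  '2' = 0x32 → acc = 0x4E
  '3' = 0x33 → acc = 0x7D
  ',' = 0x2C → acc = 0x51
  '6' = 0x36 → acc = 0x67
  ',' = 0x2C → acc = 0x4B
  '0' = 0x30 → acc = 0x7B
Checksum = 0x7B.

7B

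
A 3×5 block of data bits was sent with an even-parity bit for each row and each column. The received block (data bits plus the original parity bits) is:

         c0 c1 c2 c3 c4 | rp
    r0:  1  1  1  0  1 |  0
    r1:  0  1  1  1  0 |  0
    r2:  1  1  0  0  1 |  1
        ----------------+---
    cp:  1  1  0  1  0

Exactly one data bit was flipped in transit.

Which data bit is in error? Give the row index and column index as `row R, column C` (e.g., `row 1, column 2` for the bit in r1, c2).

Recompute each row's even parity and compare to rp:
  r0: data parity 0, sent rp 0 → ok
  r1: data parity 1, sent rp 0 → mismatch
  r2: data parity 1, sent rp 1 → ok
Recompute each column's even parity and compare to cp:
  c0: data parity 0, sent cp 1 → mismatch
  c1: data parity 1, sent cp 1 → ok
  c2: data parity 0, sent cp 0 → ok
  c3: data parity 1, sent cp 1 → ok
  c4: data parity 0, sent cp 0 → ok
Exactly one row (r1) and one column (c0) fail → the flipped bit is at their intersection.

row 1, column 0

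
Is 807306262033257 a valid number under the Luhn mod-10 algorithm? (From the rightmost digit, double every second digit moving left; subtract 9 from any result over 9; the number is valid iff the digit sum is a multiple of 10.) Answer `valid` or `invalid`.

From the right, keep odd positions and double even positions (subtract 9 from any doubled value over 9):
  doubled (positions 2,4,...): 1 6 0 3 3 6 0 → sum 19
  kept (positions 1,3,...): 7 2 3 2 2 0 7 8 → sum 31
Total = 50.
50 mod 10 = 0, so the number is valid.

valid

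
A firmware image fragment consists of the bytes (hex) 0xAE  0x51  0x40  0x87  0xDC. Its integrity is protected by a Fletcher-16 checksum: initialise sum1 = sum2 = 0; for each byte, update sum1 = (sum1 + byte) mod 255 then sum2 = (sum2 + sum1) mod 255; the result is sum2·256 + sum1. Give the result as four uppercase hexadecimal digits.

Running sums (mod 255):
  after byte 0 (0xAE): sum1=174, sum2=174
  after byte 1 (0x51): sum1=0, sum2=174
  after byte 2 (0x40): sum1=64, sum2=238
  after byte 3 (0x87): sum1=199, sum2=182
  after byte 4 (0xDC): sum1=164, sum2=91
Checksum = sum2·256 + sum1 = 91·256 + 164 = 23460 = 0x5BA4.

5BA4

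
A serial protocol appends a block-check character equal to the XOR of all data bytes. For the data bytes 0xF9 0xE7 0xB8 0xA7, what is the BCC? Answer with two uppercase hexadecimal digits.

XOR the bytes together:
  start with 0xF9
  0xF9 ⊕ 0xE7 = 0x1E
  0x1E ⊕ 0xB8 = 0xA6
  0xA6 ⊕ 0xA7 = 0x01

01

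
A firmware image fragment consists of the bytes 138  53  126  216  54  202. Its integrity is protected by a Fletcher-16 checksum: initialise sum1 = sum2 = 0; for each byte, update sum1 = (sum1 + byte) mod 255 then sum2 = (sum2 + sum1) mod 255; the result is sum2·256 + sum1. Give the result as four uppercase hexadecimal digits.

0518

Running sums (mod 255):
  after byte 0 (138): sum1=138, sum2=138
  after byte 1 (53): sum1=191, sum2=74
  after byte 2 (126): sum1=62, sum2=136
  after byte 3 (216): sum1=23, sum2=159
  after byte 4 (54): sum1=77, sum2=236
  after byte 5 (202): sum1=24, sum2=5
Checksum = sum2·256 + sum1 = 5·256 + 24 = 1304 = 0x0518.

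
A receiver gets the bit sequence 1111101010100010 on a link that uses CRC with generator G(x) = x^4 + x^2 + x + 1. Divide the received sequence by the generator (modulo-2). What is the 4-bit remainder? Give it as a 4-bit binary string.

1000

Modulo-2 division of 1111101010100010 by 10111:
  pos 0: 11111 XOR 10111 = 01000
  pos 1: 10000 XOR 10111 = 00111
  pos 3: 11110 XOR 10111 = 01001
  pos 4: 10011 XOR 10111 = 00100
  pos 6: 10001 XOR 10111 = 00110
  pos 8: 11000 XOR 10111 = 01111
  pos 9: 11110 XOR 10111 = 01001
  pos 10: 10011 XOR 10111 = 00100
Remainder = 1000 (nonzero — an error is detected).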